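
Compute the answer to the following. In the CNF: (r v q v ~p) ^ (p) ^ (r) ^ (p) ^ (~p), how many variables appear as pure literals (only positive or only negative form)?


Check each variable for pure literal status:
p: mixed (not pure)
q: pure positive
r: pure positive
Pure literal count = 2

2


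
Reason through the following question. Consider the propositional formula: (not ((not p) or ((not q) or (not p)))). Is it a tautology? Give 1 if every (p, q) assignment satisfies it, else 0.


Check all 4 assignments:
p=0, q=0: 0
p=0, q=1: 0
p=1, q=0: 0
p=1, q=1: 1
Satisfying count = 1/4.
Tautology iff count = 4: no.

0


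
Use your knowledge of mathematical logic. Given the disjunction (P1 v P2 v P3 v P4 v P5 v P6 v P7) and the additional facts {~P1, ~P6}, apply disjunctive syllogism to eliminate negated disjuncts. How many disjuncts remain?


Original disjuncts (7): P1, P2, P3, P4, P5, P6, P7
Negated (eliminate): ~P1, ~P6
Remaining disjuncts: P2, P3, P4, P5, P7
Count = 7 - 2 = 5

5


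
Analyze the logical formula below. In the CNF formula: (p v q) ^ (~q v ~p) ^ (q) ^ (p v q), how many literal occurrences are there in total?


Counting literals in each clause:
Clause 1: 2 literal(s)
Clause 2: 2 literal(s)
Clause 3: 1 literal(s)
Clause 4: 2 literal(s)
Total = 7

7


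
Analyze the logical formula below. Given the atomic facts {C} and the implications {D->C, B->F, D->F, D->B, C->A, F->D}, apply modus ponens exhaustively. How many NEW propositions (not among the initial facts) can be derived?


Initial facts: {C}
Apply modus ponens to closure:
  C and C->A  =>  A
Final known: {A, C}
New propositions: {A}
Count = 1

1


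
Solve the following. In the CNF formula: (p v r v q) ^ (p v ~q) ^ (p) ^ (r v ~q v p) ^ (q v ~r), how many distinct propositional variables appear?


Identify each variable that appears in the formula.
Variables found: p, q, r
Count = 3

3


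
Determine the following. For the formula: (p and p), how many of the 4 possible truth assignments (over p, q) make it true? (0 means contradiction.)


Check all 4 assignments:
p=0, q=0: 0
p=0, q=1: 0
p=1, q=0: 1
p=1, q=1: 1
Count of True = 2

2


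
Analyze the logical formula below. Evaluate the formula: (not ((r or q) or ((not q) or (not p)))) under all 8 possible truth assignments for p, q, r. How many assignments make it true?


Check all 8 assignments:
p=0, q=0, r=0: 0
p=0, q=0, r=1: 0
p=0, q=1, r=0: 0
p=0, q=1, r=1: 0
p=1, q=0, r=0: 0
p=1, q=0, r=1: 0
p=1, q=1, r=0: 0
p=1, q=1, r=1: 0
Count of True = 0

0


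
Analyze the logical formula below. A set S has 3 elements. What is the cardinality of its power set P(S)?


The power set of a set with n elements has 2^n elements.
|P(S)| = 2^3 = 8

8


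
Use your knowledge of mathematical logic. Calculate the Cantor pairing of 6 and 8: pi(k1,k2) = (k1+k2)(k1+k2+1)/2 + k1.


k1 + k2 = 14
(k1+k2)(k1+k2+1)/2 = 14 * 15 / 2 = 105
pi = 105 + 6 = 111

111


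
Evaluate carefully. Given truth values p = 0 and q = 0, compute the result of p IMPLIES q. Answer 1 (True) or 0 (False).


p = 0, q = 0
Operation: p IMPLIES q
Evaluate: 0 IMPLIES 0 = 1

1


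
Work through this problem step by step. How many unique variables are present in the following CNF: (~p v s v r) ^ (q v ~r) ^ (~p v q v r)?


Identify each variable that appears in the formula.
Variables found: p, q, r, s
Count = 4

4


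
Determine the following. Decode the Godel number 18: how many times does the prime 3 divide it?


Factorize 18 by dividing by 3 repeatedly.
Division steps: 3 divides 18 exactly 2 time(s).
Exponent of 3 = 2

2


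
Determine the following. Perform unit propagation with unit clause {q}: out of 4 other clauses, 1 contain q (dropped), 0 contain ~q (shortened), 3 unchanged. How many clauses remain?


Satisfied (removed): 1
Shortened (remain): 0
Unchanged (remain): 3
Remaining = 0 + 3 = 3

3


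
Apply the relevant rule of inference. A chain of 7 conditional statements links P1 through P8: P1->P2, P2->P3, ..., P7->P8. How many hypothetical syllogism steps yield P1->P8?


With 7 implications in a chain connecting 8 propositions:
P1->P2, P2->P3, ..., P7->P8
Steps needed = (number of implications) - 1 = 7 - 1 = 6

6


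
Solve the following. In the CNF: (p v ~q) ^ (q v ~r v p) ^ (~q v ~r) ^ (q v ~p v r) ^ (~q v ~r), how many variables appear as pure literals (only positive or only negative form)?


Check each variable for pure literal status:
p: mixed (not pure)
q: mixed (not pure)
r: mixed (not pure)
Pure literal count = 0

0


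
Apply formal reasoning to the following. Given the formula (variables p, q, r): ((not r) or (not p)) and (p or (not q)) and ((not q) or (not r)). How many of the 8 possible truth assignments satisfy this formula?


Evaluate all 8 assignments for p, q, r:
p=0, q=0, r=0: 1
p=0, q=0, r=1: 1
p=0, q=1, r=0: 0
p=0, q=1, r=1: 0
p=1, q=0, r=0: 1
p=1, q=0, r=1: 0
p=1, q=1, r=0: 1
p=1, q=1, r=1: 0
Satisfying count = 4

4


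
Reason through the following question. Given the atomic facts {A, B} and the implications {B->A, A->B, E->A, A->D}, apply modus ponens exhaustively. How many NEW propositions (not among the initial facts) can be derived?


Initial facts: {A, B}
Apply modus ponens to closure:
  A and A->D  =>  D
Final known: {A, B, D}
New propositions: {D}
Count = 1

1


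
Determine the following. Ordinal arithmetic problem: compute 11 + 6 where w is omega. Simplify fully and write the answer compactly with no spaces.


Compute 11 + 6.
Ordinal + is associative but NOT commutative; for finite n>0, n + w = w but w + n stays w+n.
Both operands finite; ordinal + agrees with natural +: 11 + 6 = 17.
Result = 17

17


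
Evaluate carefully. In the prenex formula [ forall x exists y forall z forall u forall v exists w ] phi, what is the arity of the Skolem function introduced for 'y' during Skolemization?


Quantifier prefix: forall x exists y forall z forall u forall v exists w
'y' is existentially quantified at position 2.
Universal variables preceding it: x
Skolem function arity = 1

1


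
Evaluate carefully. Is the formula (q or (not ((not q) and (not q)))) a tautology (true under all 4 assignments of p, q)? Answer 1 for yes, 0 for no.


Check all 4 assignments:
p=0, q=0: 0
p=0, q=1: 1
p=1, q=0: 0
p=1, q=1: 1
Satisfying count = 2/4.
Tautology iff count = 4: no.

0


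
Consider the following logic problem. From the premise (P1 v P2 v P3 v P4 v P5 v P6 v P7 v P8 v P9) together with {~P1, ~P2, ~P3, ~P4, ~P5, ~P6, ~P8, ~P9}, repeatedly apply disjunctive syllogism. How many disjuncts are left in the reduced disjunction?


Original disjuncts (9): P1, P2, P3, P4, P5, P6, P7, P8, P9
Negated (eliminate): ~P1, ~P2, ~P3, ~P4, ~P5, ~P6, ~P8, ~P9
Remaining disjuncts: P7
Count = 9 - 8 = 1

1


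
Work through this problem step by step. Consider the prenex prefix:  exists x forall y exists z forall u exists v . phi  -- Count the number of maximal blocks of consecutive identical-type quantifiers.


Quantifier-type sequence: E A E A E  (A=forall, E=exists)
Group into maximal same-type runs:
  Ex1 | Ax1 | Ex1 | Ax1 | Ex1
Number of blocks = 5

5


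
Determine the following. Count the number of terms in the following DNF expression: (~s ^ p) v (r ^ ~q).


A DNF formula is a disjunction of terms (conjunctions).
Terms are separated by v.
Counting the disjuncts: 2 terms.

2


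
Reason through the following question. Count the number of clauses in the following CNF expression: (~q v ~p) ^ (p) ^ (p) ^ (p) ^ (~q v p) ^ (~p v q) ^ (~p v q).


A CNF formula is a conjunction of clauses.
Clauses are separated by ^.
Counting the conjuncts: 7 clauses.

7


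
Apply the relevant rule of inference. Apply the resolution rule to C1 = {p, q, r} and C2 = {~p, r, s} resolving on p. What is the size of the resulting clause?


Remove p from C1 and ~p from C2.
C1 remainder: {q, r}
C2 remainder: {r, s}
Union (resolvent): {q, r, s}
Resolvent has 3 literal(s).

3


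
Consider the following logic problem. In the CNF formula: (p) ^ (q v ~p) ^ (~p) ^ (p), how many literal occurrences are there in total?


Counting literals in each clause:
Clause 1: 1 literal(s)
Clause 2: 2 literal(s)
Clause 3: 1 literal(s)
Clause 4: 1 literal(s)
Total = 5

5


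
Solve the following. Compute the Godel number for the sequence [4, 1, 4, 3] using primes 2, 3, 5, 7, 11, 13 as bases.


Encode each element as an exponent of the corresponding prime:
  2^4 = 16
  3^1 = 3
  5^4 = 625
  7^3 = 343
Product = 16 * 3 * 625 * 343 = 10290000

10290000


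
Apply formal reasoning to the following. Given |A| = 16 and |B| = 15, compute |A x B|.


The Cartesian product A x B contains all ordered pairs (a, b).
|A x B| = |A| * |B| = 16 * 15 = 240

240


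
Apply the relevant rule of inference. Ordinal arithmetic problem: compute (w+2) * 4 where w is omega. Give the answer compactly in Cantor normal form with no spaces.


Compute (w+2) * 4.
Ordinal * is associative and left-distributive over +, but NOT commutative; for finite n>1, n*w = w but w*n stays w*n.
(w+2) * 4 = (w+2) repeated 4 times. Each intermediate +2 is absorbed by the following w; only the last survives: w*4+2.
Result = w*4+2

w*4+2


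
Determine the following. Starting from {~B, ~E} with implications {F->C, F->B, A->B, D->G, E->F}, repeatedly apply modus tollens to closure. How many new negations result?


Initial negated facts: {~B, ~E}
Apply modus tollens to closure:
  ~B and F->B  =>  ~F
  ~B and A->B  =>  ~A
Final negated: {~A, ~B, ~E, ~F}
New negations: {~A, ~F}
Count = 2

2


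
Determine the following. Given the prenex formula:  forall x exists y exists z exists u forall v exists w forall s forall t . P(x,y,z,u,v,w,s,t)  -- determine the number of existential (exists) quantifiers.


Quantifier prefix: forall x exists y exists z exists u forall v exists w forall s forall t
Mark each quantifier type:
  U E E E U E U U
Universal count = 4, Existential count = 4
Asked for existential (exists) quantifiers: 4

4


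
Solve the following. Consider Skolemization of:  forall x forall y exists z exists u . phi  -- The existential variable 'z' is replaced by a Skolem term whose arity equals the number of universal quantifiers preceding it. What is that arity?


Quantifier prefix: forall x forall y exists z exists u
'z' is existentially quantified at position 3.
Universal variables preceding it: x, y
Skolem function arity = 2

2


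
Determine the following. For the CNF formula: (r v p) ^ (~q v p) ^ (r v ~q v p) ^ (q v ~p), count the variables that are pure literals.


Check each variable for pure literal status:
p: mixed (not pure)
q: mixed (not pure)
r: pure positive
Pure literal count = 1

1


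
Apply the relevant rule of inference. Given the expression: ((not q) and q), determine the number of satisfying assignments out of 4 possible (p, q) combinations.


Check all 4 assignments:
p=0, q=0: 0
p=0, q=1: 0
p=1, q=0: 0
p=1, q=1: 0
Count of True = 0

0


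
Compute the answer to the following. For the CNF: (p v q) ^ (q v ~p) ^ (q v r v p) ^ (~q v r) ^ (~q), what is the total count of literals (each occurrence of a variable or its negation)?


Counting literals in each clause:
Clause 1: 2 literal(s)
Clause 2: 2 literal(s)
Clause 3: 3 literal(s)
Clause 4: 2 literal(s)
Clause 5: 1 literal(s)
Total = 10

10


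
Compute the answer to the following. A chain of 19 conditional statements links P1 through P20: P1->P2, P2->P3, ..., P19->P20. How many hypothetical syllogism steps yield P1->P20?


With 19 implications in a chain connecting 20 propositions:
P1->P2, P2->P3, ..., P19->P20
Steps needed = (number of implications) - 1 = 19 - 1 = 18

18


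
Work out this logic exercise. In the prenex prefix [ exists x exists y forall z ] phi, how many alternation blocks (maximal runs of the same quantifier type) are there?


Quantifier-type sequence: E E A  (A=forall, E=exists)
Group into maximal same-type runs:
  Ex2 | Ax1
Number of blocks = 2

2


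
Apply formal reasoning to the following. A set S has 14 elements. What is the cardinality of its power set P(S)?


The power set of a set with n elements has 2^n elements.
|P(S)| = 2^14 = 16384

16384


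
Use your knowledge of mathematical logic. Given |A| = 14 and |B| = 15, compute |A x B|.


The Cartesian product A x B contains all ordered pairs (a, b).
|A x B| = |A| * |B| = 14 * 15 = 210

210


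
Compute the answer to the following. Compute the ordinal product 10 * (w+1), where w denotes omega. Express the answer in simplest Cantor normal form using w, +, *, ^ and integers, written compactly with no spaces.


Compute 10 * (w+1).
Ordinal * is associative and left-distributive over +, but NOT commutative; for finite n>1, n*w = w but w*n stays w*n.
By left-distributivity: 10 * (w+1) = 10*w + 10*1 = w + 10 = w+10.
Result = w+10

w+10


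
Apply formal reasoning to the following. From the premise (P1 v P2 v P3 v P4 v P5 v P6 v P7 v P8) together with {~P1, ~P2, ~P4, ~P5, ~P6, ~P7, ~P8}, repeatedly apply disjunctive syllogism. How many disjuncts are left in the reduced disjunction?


Original disjuncts (8): P1, P2, P3, P4, P5, P6, P7, P8
Negated (eliminate): ~P1, ~P2, ~P4, ~P5, ~P6, ~P7, ~P8
Remaining disjuncts: P3
Count = 8 - 7 = 1

1


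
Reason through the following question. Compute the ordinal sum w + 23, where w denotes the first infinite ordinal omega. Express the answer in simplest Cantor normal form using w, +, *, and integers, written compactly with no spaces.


Compute w + 23.
Ordinal + is associative but NOT commutative; for finite n>0, n + w = w but w + n stays w+n.
w + 23 is already in normal form (a successor ordinal beyond w).
Result = w+23

w+23


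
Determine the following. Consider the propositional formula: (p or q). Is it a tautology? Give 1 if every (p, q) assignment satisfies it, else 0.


Check all 4 assignments:
p=0, q=0: 0
p=0, q=1: 1
p=1, q=0: 1
p=1, q=1: 1
Satisfying count = 3/4.
Tautology iff count = 4: no.

0


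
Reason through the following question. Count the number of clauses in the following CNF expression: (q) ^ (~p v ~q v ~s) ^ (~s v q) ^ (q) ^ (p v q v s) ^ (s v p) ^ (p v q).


A CNF formula is a conjunction of clauses.
Clauses are separated by ^.
Counting the conjuncts: 7 clauses.

7


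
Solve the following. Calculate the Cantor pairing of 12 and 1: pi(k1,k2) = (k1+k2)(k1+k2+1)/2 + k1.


k1 + k2 = 13
(k1+k2)(k1+k2+1)/2 = 13 * 14 / 2 = 91
pi = 91 + 12 = 103

103


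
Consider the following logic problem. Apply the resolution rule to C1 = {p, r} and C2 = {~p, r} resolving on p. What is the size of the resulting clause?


Remove p from C1 and ~p from C2.
C1 remainder: {r}
C2 remainder: {r}
Union (resolvent): {r}
Resolvent has 1 literal(s).

1


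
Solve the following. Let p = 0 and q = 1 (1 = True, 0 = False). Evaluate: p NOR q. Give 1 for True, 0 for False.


p = 0, q = 1
Operation: p NOR q
Evaluate: 0 NOR 1 = 0

0


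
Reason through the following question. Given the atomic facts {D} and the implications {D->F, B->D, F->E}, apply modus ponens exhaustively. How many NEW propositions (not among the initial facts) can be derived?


Initial facts: {D}
Apply modus ponens to closure:
  D and D->F  =>  F
  F and F->E  =>  E
Final known: {D, E, F}
New propositions: {E, F}
Count = 2

2


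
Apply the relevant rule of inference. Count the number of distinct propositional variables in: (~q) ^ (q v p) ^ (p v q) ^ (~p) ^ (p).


Identify each variable that appears in the formula.
Variables found: p, q
Count = 2

2


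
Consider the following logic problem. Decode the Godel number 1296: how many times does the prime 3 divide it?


Factorize 1296 by dividing by 3 repeatedly.
Division steps: 3 divides 1296 exactly 4 time(s).
Exponent of 3 = 4

4


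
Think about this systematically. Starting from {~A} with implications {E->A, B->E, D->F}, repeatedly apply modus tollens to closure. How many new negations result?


Initial negated facts: {~A}
Apply modus tollens to closure:
  ~A and E->A  =>  ~E
  ~E and B->E  =>  ~B
Final negated: {~A, ~B, ~E}
New negations: {~B, ~E}
Count = 2

2


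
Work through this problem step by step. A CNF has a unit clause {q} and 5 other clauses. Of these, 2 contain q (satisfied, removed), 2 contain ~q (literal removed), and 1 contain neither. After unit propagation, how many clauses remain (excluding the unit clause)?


Satisfied (removed): 2
Shortened (remain): 2
Unchanged (remain): 1
Remaining = 2 + 1 = 3

3


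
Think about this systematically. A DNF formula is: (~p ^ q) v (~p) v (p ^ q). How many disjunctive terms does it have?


A DNF formula is a disjunction of terms (conjunctions).
Terms are separated by v.
Counting the disjuncts: 3 terms.

3


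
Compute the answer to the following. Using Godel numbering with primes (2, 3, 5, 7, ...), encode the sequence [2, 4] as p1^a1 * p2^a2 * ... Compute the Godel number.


Encode each element as an exponent of the corresponding prime:
  2^2 = 4
  3^4 = 81
Product = 4 * 81 = 324

324


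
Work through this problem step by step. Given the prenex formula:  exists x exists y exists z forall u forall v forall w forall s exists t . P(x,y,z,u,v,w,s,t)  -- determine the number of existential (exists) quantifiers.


Quantifier prefix: exists x exists y exists z forall u forall v forall w forall s exists t
Mark each quantifier type:
  E E E U U U U E
Universal count = 4, Existential count = 4
Asked for existential (exists) quantifiers: 4

4


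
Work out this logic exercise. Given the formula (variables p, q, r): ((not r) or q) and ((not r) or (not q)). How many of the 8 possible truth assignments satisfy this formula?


Evaluate all 8 assignments for p, q, r:
p=0, q=0, r=0: 1
p=0, q=0, r=1: 0
p=0, q=1, r=0: 1
p=0, q=1, r=1: 0
p=1, q=0, r=0: 1
p=1, q=0, r=1: 0
p=1, q=1, r=0: 1
p=1, q=1, r=1: 0
Satisfying count = 4

4


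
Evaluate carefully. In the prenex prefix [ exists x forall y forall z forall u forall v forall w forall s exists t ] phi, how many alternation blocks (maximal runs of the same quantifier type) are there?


Quantifier-type sequence: E A A A A A A E  (A=forall, E=exists)
Group into maximal same-type runs:
  Ex1 | Ax6 | Ex1
Number of blocks = 3

3


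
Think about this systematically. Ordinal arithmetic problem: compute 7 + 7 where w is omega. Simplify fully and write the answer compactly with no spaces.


Compute 7 + 7.
Ordinal + is associative but NOT commutative; for finite n>0, n + w = w but w + n stays w+n.
Both operands finite; ordinal + agrees with natural +: 7 + 7 = 14.
Result = 14

14


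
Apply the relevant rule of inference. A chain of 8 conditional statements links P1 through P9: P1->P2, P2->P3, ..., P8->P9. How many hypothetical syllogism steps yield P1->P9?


With 8 implications in a chain connecting 9 propositions:
P1->P2, P2->P3, ..., P8->P9
Steps needed = (number of implications) - 1 = 8 - 1 = 7

7


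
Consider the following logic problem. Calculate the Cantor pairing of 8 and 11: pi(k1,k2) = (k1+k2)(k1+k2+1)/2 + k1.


k1 + k2 = 19
(k1+k2)(k1+k2+1)/2 = 19 * 20 / 2 = 190
pi = 190 + 8 = 198

198


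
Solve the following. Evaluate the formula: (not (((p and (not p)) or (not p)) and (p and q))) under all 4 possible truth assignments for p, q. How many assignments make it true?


Check all 4 assignments:
p=0, q=0: 1
p=0, q=1: 1
p=1, q=0: 1
p=1, q=1: 1
Count of True = 4

4


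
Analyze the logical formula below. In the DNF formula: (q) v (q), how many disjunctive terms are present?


A DNF formula is a disjunction of terms (conjunctions).
Terms are separated by v.
Counting the disjuncts: 2 terms.

2


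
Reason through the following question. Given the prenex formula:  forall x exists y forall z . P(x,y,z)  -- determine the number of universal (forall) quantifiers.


Quantifier prefix: forall x exists y forall z
Mark each quantifier type:
  U E U
Universal count = 2, Existential count = 1
Asked for universal (forall) quantifiers: 2

2


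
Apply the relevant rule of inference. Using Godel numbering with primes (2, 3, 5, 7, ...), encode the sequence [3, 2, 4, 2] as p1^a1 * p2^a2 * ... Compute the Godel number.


Encode each element as an exponent of the corresponding prime:
  2^3 = 8
  3^2 = 9
  5^4 = 625
  7^2 = 49
Product = 8 * 9 * 625 * 49 = 2205000

2205000


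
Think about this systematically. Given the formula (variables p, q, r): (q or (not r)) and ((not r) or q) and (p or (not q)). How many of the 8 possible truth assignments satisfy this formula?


Evaluate all 8 assignments for p, q, r:
p=0, q=0, r=0: 1
p=0, q=0, r=1: 0
p=0, q=1, r=0: 0
p=0, q=1, r=1: 0
p=1, q=0, r=0: 1
p=1, q=0, r=1: 0
p=1, q=1, r=0: 1
p=1, q=1, r=1: 1
Satisfying count = 4

4


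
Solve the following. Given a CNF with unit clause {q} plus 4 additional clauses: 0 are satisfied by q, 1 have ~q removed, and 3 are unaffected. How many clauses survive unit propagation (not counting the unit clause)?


Satisfied (removed): 0
Shortened (remain): 1
Unchanged (remain): 3
Remaining = 1 + 3 = 4

4


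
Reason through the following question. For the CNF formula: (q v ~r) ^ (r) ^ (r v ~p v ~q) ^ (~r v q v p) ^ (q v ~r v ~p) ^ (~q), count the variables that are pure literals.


Check each variable for pure literal status:
p: mixed (not pure)
q: mixed (not pure)
r: mixed (not pure)
Pure literal count = 0

0


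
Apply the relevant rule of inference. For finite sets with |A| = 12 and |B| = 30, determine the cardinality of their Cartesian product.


The Cartesian product A x B contains all ordered pairs (a, b).
|A x B| = |A| * |B| = 12 * 30 = 360

360


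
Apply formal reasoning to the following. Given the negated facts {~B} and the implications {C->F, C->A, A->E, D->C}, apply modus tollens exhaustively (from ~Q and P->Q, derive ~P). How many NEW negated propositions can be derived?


Initial negated facts: {~B}
Apply modus tollens to closure:
  (no implication fires)
Final negated: {~B}
New negations: {(none)}
Count = 0

0


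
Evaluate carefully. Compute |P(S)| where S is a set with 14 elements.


The power set of a set with n elements has 2^n elements.
|P(S)| = 2^14 = 16384

16384


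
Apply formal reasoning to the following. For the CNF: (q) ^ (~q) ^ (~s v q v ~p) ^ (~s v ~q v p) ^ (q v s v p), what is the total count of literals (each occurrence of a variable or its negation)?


Counting literals in each clause:
Clause 1: 1 literal(s)
Clause 2: 1 literal(s)
Clause 3: 3 literal(s)
Clause 4: 3 literal(s)
Clause 5: 3 literal(s)
Total = 11

11


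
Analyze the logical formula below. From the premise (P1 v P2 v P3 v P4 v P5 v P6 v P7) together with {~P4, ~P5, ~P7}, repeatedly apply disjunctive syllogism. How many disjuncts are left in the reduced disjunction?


Original disjuncts (7): P1, P2, P3, P4, P5, P6, P7
Negated (eliminate): ~P4, ~P5, ~P7
Remaining disjuncts: P1, P2, P3, P6
Count = 7 - 3 = 4

4


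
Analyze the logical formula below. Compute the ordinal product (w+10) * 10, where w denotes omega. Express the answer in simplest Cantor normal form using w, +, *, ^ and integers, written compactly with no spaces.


Compute (w+10) * 10.
Ordinal * is associative and left-distributive over +, but NOT commutative; for finite n>1, n*w = w but w*n stays w*n.
(w+10) * 10 = (w+10) repeated 10 times. Each intermediate +10 is absorbed by the following w; only the last survives: w*10+10.
Result = w*10+10

w*10+10


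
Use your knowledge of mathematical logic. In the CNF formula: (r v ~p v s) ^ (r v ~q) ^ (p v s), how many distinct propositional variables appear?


Identify each variable that appears in the formula.
Variables found: p, q, r, s
Count = 4

4


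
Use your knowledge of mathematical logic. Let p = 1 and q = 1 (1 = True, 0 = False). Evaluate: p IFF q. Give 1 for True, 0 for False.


p = 1, q = 1
Operation: p IFF q
Evaluate: 1 IFF 1 = 1

1


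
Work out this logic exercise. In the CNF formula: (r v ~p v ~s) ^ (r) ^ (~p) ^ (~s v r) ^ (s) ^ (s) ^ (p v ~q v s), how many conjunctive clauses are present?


A CNF formula is a conjunction of clauses.
Clauses are separated by ^.
Counting the conjuncts: 7 clauses.

7


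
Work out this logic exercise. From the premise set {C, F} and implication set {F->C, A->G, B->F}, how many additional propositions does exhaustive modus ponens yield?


Initial facts: {C, F}
Apply modus ponens to closure:
  (no implication fires)
Final known: {C, F}
New propositions: {(none)}
Count = 0

0


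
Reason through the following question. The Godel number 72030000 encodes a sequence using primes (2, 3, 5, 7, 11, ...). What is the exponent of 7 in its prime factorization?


Factorize 72030000 by dividing by 7 repeatedly.
Division steps: 7 divides 72030000 exactly 4 time(s).
Exponent of 7 = 4

4


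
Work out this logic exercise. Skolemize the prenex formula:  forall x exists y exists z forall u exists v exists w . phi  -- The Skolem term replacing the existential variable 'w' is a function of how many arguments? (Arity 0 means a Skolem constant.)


Quantifier prefix: forall x exists y exists z forall u exists v exists w
'w' is existentially quantified at position 6.
Universal variables preceding it: x, u
Skolem function arity = 2

2


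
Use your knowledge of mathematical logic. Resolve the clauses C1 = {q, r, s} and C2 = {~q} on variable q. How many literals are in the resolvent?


Remove q from C1 and ~q from C2.
C1 remainder: {r, s}
C2 remainder: {}
Union (resolvent): {r, s}
Resolvent has 2 literal(s).

2


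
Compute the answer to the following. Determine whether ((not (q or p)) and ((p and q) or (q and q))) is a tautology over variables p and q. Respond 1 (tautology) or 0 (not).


Check all 4 assignments:
p=0, q=0: 0
p=0, q=1: 0
p=1, q=0: 0
p=1, q=1: 0
Satisfying count = 0/4.
Tautology iff count = 4: no.

0


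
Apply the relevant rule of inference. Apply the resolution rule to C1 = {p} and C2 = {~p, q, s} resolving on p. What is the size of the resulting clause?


Remove p from C1 and ~p from C2.
C1 remainder: {}
C2 remainder: {q, s}
Union (resolvent): {q, s}
Resolvent has 2 literal(s).

2


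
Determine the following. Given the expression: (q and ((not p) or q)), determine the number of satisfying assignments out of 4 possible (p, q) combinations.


Check all 4 assignments:
p=0, q=0: 0
p=0, q=1: 1
p=1, q=0: 0
p=1, q=1: 1
Count of True = 2

2


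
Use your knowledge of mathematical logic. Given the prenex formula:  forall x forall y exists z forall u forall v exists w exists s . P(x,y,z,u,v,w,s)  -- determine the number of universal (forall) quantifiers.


Quantifier prefix: forall x forall y exists z forall u forall v exists w exists s
Mark each quantifier type:
  U U E U U E E
Universal count = 4, Existential count = 3
Asked for universal (forall) quantifiers: 4

4


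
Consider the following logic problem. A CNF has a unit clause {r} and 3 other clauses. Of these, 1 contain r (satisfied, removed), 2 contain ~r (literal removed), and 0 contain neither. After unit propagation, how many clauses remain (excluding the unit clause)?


Satisfied (removed): 1
Shortened (remain): 2
Unchanged (remain): 0
Remaining = 2 + 0 = 2

2


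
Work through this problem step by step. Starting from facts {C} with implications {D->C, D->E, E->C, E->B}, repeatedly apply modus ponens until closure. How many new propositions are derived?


Initial facts: {C}
Apply modus ponens to closure:
  (no implication fires)
Final known: {C}
New propositions: {(none)}
Count = 0

0


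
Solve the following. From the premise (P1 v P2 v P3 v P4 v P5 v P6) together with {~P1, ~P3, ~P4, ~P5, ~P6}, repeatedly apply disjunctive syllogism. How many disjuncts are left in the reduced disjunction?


Original disjuncts (6): P1, P2, P3, P4, P5, P6
Negated (eliminate): ~P1, ~P3, ~P4, ~P5, ~P6
Remaining disjuncts: P2
Count = 6 - 5 = 1

1


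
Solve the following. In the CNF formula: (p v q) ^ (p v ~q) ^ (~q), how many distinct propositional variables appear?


Identify each variable that appears in the formula.
Variables found: p, q
Count = 2

2


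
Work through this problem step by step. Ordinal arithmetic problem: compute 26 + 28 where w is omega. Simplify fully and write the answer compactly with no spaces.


Compute 26 + 28.
Ordinal + is associative but NOT commutative; for finite n>0, n + w = w but w + n stays w+n.
Both operands finite; ordinal + agrees with natural +: 26 + 28 = 54.
Result = 54

54


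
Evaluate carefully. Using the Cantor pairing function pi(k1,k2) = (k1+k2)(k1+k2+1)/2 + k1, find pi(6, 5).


k1 + k2 = 11
(k1+k2)(k1+k2+1)/2 = 11 * 12 / 2 = 66
pi = 66 + 6 = 72

72


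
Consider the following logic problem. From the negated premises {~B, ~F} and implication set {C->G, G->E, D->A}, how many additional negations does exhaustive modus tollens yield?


Initial negated facts: {~B, ~F}
Apply modus tollens to closure:
  (no implication fires)
Final negated: {~B, ~F}
New negations: {(none)}
Count = 0

0


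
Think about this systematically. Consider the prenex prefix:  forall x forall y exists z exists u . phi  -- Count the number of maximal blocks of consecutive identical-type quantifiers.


Quantifier-type sequence: A A E E  (A=forall, E=exists)
Group into maximal same-type runs:
  Ax2 | Ex2
Number of blocks = 2

2


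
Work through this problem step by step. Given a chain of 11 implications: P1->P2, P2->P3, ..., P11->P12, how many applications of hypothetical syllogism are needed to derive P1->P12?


With 11 implications in a chain connecting 12 propositions:
P1->P2, P2->P3, ..., P11->P12
Steps needed = (number of implications) - 1 = 11 - 1 = 10

10


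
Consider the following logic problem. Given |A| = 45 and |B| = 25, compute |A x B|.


The Cartesian product A x B contains all ordered pairs (a, b).
|A x B| = |A| * |B| = 45 * 25 = 1125

1125


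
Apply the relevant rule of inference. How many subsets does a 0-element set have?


The power set of a set with n elements has 2^n elements.
|P(S)| = 2^0 = 1

1


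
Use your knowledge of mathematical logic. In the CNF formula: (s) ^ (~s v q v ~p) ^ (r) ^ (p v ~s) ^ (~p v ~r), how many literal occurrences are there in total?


Counting literals in each clause:
Clause 1: 1 literal(s)
Clause 2: 3 literal(s)
Clause 3: 1 literal(s)
Clause 4: 2 literal(s)
Clause 5: 2 literal(s)
Total = 9

9


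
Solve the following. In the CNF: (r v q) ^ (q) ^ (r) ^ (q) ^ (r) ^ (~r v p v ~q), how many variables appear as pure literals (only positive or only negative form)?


Check each variable for pure literal status:
p: pure positive
q: mixed (not pure)
r: mixed (not pure)
Pure literal count = 1

1


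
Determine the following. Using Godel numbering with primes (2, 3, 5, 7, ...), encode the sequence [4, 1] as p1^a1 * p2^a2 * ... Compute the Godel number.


Encode each element as an exponent of the corresponding prime:
  2^4 = 16
  3^1 = 3
Product = 16 * 3 = 48

48


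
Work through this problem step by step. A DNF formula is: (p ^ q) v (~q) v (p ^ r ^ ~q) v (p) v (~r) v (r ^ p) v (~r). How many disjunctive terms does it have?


A DNF formula is a disjunction of terms (conjunctions).
Terms are separated by v.
Counting the disjuncts: 7 terms.

7


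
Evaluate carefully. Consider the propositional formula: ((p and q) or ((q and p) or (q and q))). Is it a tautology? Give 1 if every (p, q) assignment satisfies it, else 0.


Check all 4 assignments:
p=0, q=0: 0
p=0, q=1: 1
p=1, q=0: 0
p=1, q=1: 1
Satisfying count = 2/4.
Tautology iff count = 4: no.

0


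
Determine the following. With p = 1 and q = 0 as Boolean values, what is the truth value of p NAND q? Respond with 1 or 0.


p = 1, q = 0
Operation: p NAND q
Evaluate: 1 NAND 0 = 1

1


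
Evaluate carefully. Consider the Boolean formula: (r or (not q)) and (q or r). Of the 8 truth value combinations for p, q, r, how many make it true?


Evaluate all 8 assignments for p, q, r:
p=0, q=0, r=0: 0
p=0, q=0, r=1: 1
p=0, q=1, r=0: 0
p=0, q=1, r=1: 1
p=1, q=0, r=0: 0
p=1, q=0, r=1: 1
p=1, q=1, r=0: 0
p=1, q=1, r=1: 1
Satisfying count = 4

4


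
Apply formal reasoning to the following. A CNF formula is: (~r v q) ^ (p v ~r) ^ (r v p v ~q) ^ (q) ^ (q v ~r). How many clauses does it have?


A CNF formula is a conjunction of clauses.
Clauses are separated by ^.
Counting the conjuncts: 5 clauses.

5


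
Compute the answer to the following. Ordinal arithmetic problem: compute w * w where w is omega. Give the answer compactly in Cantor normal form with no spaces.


Compute w * w.
Ordinal * is associative and left-distributive over +, but NOT commutative; for finite n>1, n*w = w but w*n stays w*n.
w * w = w^2 by definition.
Result = w^2

w^2


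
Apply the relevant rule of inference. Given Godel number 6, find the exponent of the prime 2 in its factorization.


Factorize 6 by dividing by 2 repeatedly.
Division steps: 2 divides 6 exactly 1 time(s).
Exponent of 2 = 1

1


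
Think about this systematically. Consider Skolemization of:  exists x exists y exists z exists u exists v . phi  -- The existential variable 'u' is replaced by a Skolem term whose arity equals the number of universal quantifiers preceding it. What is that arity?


Quantifier prefix: exists x exists y exists z exists u exists v
'u' is existentially quantified at position 4.
No universal quantifiers precede it.
Skolem function arity = 0 (a Skolem constant)

0


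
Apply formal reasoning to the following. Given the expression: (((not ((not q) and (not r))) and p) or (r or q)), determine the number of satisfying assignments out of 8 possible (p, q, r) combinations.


Check all 8 assignments:
p=0, q=0, r=0: 0
p=0, q=0, r=1: 1
p=0, q=1, r=0: 1
p=0, q=1, r=1: 1
p=1, q=0, r=0: 0
p=1, q=0, r=1: 1
p=1, q=1, r=0: 1
p=1, q=1, r=1: 1
Count of True = 6

6


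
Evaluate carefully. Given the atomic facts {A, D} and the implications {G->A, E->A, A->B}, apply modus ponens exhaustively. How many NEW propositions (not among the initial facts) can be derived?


Initial facts: {A, D}
Apply modus ponens to closure:
  A and A->B  =>  B
Final known: {A, B, D}
New propositions: {B}
Count = 1

1


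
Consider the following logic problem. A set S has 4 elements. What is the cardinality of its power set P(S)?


The power set of a set with n elements has 2^n elements.
|P(S)| = 2^4 = 16

16


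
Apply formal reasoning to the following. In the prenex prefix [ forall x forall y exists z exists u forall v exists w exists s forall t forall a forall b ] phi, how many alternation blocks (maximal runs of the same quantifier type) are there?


Quantifier-type sequence: A A E E A E E A A A  (A=forall, E=exists)
Group into maximal same-type runs:
  Ax2 | Ex2 | Ax1 | Ex2 | Ax3
Number of blocks = 5

5


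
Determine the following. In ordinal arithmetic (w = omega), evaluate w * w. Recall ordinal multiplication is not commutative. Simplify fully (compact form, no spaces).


Compute w * w.
Ordinal * is associative and left-distributive over +, but NOT commutative; for finite n>1, n*w = w but w*n stays w*n.
w * w = w^2 by definition.
Result = w^2

w^2


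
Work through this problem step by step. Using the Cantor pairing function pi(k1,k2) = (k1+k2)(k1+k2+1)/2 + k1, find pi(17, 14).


k1 + k2 = 31
(k1+k2)(k1+k2+1)/2 = 31 * 32 / 2 = 496
pi = 496 + 17 = 513

513


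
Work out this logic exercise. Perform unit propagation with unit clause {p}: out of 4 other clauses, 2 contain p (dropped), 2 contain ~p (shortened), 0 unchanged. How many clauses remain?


Satisfied (removed): 2
Shortened (remain): 2
Unchanged (remain): 0
Remaining = 2 + 0 = 2

2


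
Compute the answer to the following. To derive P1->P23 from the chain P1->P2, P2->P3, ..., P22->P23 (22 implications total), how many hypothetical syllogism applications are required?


With 22 implications in a chain connecting 23 propositions:
P1->P2, P2->P3, ..., P22->P23
Steps needed = (number of implications) - 1 = 22 - 1 = 21

21


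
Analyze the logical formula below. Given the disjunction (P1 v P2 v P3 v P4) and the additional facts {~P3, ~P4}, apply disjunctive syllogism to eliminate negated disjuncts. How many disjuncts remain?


Original disjuncts (4): P1, P2, P3, P4
Negated (eliminate): ~P3, ~P4
Remaining disjuncts: P1, P2
Count = 4 - 2 = 2

2


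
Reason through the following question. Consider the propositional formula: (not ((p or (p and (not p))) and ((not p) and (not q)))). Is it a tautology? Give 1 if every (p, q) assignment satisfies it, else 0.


Check all 4 assignments:
p=0, q=0: 1
p=0, q=1: 1
p=1, q=0: 1
p=1, q=1: 1
Satisfying count = 4/4.
Tautology iff count = 4: yes.

1


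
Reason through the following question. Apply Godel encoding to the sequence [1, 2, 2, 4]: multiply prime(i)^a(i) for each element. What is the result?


Encode each element as an exponent of the corresponding prime:
  2^1 = 2
  3^2 = 9
  5^2 = 25
  7^4 = 2401
Product = 2 * 9 * 25 * 2401 = 1080450

1080450


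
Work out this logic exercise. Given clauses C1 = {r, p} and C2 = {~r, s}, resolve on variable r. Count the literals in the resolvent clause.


Remove r from C1 and ~r from C2.
C1 remainder: {p}
C2 remainder: {s}
Union (resolvent): {p, s}
Resolvent has 2 literal(s).

2


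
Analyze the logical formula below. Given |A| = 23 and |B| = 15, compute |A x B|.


The Cartesian product A x B contains all ordered pairs (a, b).
|A x B| = |A| * |B| = 23 * 15 = 345

345


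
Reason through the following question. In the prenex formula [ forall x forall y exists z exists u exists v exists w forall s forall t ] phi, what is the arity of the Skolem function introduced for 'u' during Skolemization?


Quantifier prefix: forall x forall y exists z exists u exists v exists w forall s forall t
'u' is existentially quantified at position 4.
Universal variables preceding it: x, y
Skolem function arity = 2

2


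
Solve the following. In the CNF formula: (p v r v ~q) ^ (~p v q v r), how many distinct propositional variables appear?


Identify each variable that appears in the formula.
Variables found: p, q, r
Count = 3

3


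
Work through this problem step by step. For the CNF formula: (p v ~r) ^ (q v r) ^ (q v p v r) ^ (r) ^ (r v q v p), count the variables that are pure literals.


Check each variable for pure literal status:
p: pure positive
q: pure positive
r: mixed (not pure)
Pure literal count = 2

2


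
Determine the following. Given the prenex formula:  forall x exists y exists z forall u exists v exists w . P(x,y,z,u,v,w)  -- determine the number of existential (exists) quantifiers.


Quantifier prefix: forall x exists y exists z forall u exists v exists w
Mark each quantifier type:
  U E E U E E
Universal count = 2, Existential count = 4
Asked for existential (exists) quantifiers: 4

4


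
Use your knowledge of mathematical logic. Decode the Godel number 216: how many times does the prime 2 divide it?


Factorize 216 by dividing by 2 repeatedly.
Division steps: 2 divides 216 exactly 3 time(s).
Exponent of 2 = 3

3


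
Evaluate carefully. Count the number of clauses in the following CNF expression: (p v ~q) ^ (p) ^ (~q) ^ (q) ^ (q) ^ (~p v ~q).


A CNF formula is a conjunction of clauses.
Clauses are separated by ^.
Counting the conjuncts: 6 clauses.

6


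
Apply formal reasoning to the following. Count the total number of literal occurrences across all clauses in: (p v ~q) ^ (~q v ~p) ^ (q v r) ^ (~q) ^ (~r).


Counting literals in each clause:
Clause 1: 2 literal(s)
Clause 2: 2 literal(s)
Clause 3: 2 literal(s)
Clause 4: 1 literal(s)
Clause 5: 1 literal(s)
Total = 8

8


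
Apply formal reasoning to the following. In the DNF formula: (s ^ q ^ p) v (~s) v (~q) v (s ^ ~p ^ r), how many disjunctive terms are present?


A DNF formula is a disjunction of terms (conjunctions).
Terms are separated by v.
Counting the disjuncts: 4 terms.

4
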